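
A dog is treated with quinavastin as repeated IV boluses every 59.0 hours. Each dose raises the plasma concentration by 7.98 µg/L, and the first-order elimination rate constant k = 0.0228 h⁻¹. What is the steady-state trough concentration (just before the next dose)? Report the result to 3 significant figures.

2.81 µg/L

Fraction remaining after one interval: e^(−kτ) = e^(−0.02280 × 59.0) = 0.2605
R = 1 / (1 − 0.2605) = 1.352
Css,max = 7.98 × 1.352 = 10.79 µg/L
Css,min = Css,max × e^(−kτ) = 10.79 × 0.2605 ≈ 2.81 µg/L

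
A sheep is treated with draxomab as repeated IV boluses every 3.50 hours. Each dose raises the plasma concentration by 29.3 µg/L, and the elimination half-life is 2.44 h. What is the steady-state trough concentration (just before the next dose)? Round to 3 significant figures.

k = ln 2 / 2.44 = 0.2841 h⁻¹
Fraction remaining after one interval: e^(−kτ) = e^(−0.2841 × 3.50) = 0.3700
R = 1 / (1 − 0.3700) = 1.587
Css,max = 29.3 × 1.587 = 46.51 µg/L
Css,min = Css,max × e^(−kτ) = 46.51 × 0.3700 ≈ 17.2 µg/L

17.2 µg/L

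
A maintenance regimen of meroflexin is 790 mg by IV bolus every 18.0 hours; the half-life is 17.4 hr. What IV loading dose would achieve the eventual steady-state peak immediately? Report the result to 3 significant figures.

1540 mg

k = ln 2 / 17.4 = 0.03984 hr⁻¹
Accumulation ratio R = 1 / (1 − e^(−kτ)) = 1 / (1 − e^(−0.03984×18.0)) = 1 / (1 − 0.4882) = 1.954
Loading dose = maintenance dose × R = 790 × 1.954 ≈ 1540 mg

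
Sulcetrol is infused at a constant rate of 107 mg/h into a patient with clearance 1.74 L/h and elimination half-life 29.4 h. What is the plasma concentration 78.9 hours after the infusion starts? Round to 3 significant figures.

51.9 µg/mL

Css = rate / CL = 107 / 1.74 = 61.49 µg/mL
k = ln 2 / 29.4 = 0.02358 h⁻¹
C(t) = Css (1 − e^(−kt)) = 61.49 × (1 − e^(−1.860)) = 61.49 × 0.8444 ≈ 51.9 µg/mL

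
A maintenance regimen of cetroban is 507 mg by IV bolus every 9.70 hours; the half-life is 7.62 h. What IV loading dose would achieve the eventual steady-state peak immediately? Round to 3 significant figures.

k = ln 2 / 7.62 = 0.09096 h⁻¹
Accumulation ratio R = 1 / (1 − e^(−kτ)) = 1 / (1 − e^(−0.09096×9.70)) = 1 / (1 − 0.4138) = 1.706
Loading dose = maintenance dose × R = 507 × 1.706 ≈ 865 mg

865 mg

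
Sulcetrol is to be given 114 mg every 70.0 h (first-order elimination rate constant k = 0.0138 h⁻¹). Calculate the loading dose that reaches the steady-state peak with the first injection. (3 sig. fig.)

Accumulation ratio R = 1 / (1 − e^(−kτ)) = 1 / (1 − e^(−0.01380×70.0)) = 1 / (1 − 0.3806) = 1.614
Loading dose = maintenance dose × R = 114 × 1.614 ≈ 184 mg

184 mg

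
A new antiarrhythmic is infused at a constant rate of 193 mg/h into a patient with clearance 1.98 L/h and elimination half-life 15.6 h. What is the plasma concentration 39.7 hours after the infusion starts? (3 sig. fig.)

80.8 mg/L

Css = rate / CL = 193 / 1.98 = 97.47 mg/L
k = ln 2 / 15.6 = 0.04443 h⁻¹
C(t) = Css (1 − e^(−kt)) = 97.47 × (1 − e^(−1.764)) = 97.47 × 0.8286 ≈ 80.8 mg/L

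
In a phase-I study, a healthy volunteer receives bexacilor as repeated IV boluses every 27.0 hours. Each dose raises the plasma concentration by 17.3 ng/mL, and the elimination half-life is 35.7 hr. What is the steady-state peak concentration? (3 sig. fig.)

k = ln 2 / 35.7 = 0.01942 hr⁻¹
Fraction remaining after one interval: e^(−kτ) = e^(−0.01942 × 27.0) = 0.5920
R = 1 / (1 − 0.5920) = 2.451
Css,max = 17.3 × 2.451 ≈ 42.4 ng/mL

42.4 ng/mL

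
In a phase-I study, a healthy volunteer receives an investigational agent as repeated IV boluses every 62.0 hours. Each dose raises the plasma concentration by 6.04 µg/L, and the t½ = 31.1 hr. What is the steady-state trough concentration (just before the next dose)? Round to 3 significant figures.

2.03 µg/L

k = ln 2 / 31.1 = 0.02229 hr⁻¹
Fraction remaining after one interval: e^(−kτ) = e^(−0.02229 × 62.0) = 0.2511
R = 1 / (1 − 0.2511) = 1.335
Css,max = 6.04 × 1.335 = 8.065 µg/L
Css,min = Css,max × e^(−kτ) = 8.065 × 0.2511 ≈ 2.03 µg/L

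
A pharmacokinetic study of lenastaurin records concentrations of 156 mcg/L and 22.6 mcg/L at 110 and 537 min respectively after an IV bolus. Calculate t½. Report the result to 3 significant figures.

k = ln(C₁/C₂) / (t₂ − t₁) = ln(156/22.6) / (537 − 110)
  = 1.932 / 427.0 = 0.004524 min⁻¹
t½ = ln 2 / k = ln 2 / 0.004524 ≈ 153 minutes

153 minutes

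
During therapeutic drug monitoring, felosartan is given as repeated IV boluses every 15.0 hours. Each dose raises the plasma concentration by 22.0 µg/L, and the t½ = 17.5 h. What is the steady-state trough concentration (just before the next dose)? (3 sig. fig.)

27.1 µg/L

k = ln 2 / 17.5 = 0.03961 h⁻¹
Fraction remaining after one interval: e^(−kτ) = e^(−0.03961 × 15.0) = 0.5520
R = 1 / (1 − 0.5520) = 2.232
Css,max = 22.0 × 2.232 = 49.11 µg/L
Css,min = Css,max × e^(−kτ) = 49.11 × 0.5520 ≈ 27.1 µg/L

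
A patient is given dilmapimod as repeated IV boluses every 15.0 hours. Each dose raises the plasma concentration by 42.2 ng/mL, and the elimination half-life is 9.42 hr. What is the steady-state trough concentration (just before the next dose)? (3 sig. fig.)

k = ln 2 / 9.42 = 0.07358 hr⁻¹
Fraction remaining after one interval: e^(−kτ) = e^(−0.07358 × 15.0) = 0.3316
R = 1 / (1 − 0.3316) = 1.496
Css,max = 42.2 × 1.496 = 63.14 ng/mL
Css,min = Css,max × e^(−kτ) = 63.14 × 0.3316 ≈ 20.9 ng/mL

20.9 ng/mL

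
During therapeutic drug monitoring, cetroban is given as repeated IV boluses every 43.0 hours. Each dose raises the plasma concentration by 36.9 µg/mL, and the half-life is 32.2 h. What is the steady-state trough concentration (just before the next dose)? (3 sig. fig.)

k = ln 2 / 32.2 = 0.02153 h⁻¹
Fraction remaining after one interval: e^(−kτ) = e^(−0.02153 × 43.0) = 0.3963
R = 1 / (1 − 0.3963) = 1.656
Css,max = 36.9 × 1.656 = 61.12 µg/mL
Css,min = Css,max × e^(−kτ) = 61.12 × 0.3963 ≈ 24.2 µg/mL

24.2 µg/mL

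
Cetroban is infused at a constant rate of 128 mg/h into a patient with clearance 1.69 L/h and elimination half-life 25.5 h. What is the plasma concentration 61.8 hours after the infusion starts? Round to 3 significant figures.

61.6 µg/mL

Css = rate / CL = 128 / 1.69 = 75.74 µg/mL
k = ln 2 / 25.5 = 0.02718 h⁻¹
C(t) = Css (1 − e^(−kt)) = 75.74 × (1 − e^(−1.680)) = 75.74 × 0.8136 ≈ 61.6 µg/mL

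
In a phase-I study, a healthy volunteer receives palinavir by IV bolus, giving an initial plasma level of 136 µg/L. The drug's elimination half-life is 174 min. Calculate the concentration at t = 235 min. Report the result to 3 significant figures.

k = ln 2 / 174 = 0.003984 min⁻¹
C(t) = C₀ e^(−kt) = 136 × e^(−0.003984 × 235) = 136 × e^(−0.9361) = 136 × 0.3921 ≈ 53.3 µg/L

53.3 µg/L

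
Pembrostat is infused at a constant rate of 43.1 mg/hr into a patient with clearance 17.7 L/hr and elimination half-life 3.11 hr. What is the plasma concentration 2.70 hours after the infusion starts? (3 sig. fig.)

1.10 µg/mL

Css = rate / CL = 43.1 / 17.7 = 2.435 µg/mL
k = ln 2 / 3.11 = 0.2229 hr⁻¹
C(t) = Css (1 − e^(−kt)) = 2.435 × (1 − e^(−0.6018)) = 2.435 × 0.4522 ≈ 1.10 µg/mL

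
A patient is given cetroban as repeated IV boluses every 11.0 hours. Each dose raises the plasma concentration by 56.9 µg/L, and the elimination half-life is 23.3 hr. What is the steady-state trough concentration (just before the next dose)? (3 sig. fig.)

147 µg/L

k = ln 2 / 23.3 = 0.02975 hr⁻¹
Fraction remaining after one interval: e^(−kτ) = e^(−0.02975 × 11.0) = 0.7209
R = 1 / (1 − 0.7209) = 3.583
Css,max = 56.9 × 3.583 = 203.9 µg/L
Css,min = Css,max × e^(−kτ) = 203.9 × 0.7209 ≈ 147 µg/L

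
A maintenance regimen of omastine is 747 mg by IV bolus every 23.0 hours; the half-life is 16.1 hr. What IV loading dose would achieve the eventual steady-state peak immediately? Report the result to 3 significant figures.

1190 mg

k = ln 2 / 16.1 = 0.04305 hr⁻¹
Accumulation ratio R = 1 / (1 − e^(−kτ)) = 1 / (1 − e^(−0.04305×23.0)) = 1 / (1 − 0.3715) = 1.591
Loading dose = maintenance dose × R = 747 × 1.591 ≈ 1190 mg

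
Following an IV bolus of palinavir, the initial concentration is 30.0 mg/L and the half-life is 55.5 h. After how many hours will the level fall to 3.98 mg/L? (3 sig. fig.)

k = ln 2 / 55.5 = 0.01249 h⁻¹
C(t) = C₀ e^(−kt)  ⇒  t = ln(C₀/C) / k
t = ln(30.0/3.98) / 0.01249 = 2.020 / 0.01249 ≈ 162 hours

162 hours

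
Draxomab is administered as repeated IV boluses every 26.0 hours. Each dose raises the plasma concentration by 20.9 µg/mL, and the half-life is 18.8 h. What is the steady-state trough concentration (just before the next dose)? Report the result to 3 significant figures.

k = ln 2 / 18.8 = 0.03687 h⁻¹
Fraction remaining after one interval: e^(−kτ) = e^(−0.03687 × 26.0) = 0.3834
R = 1 / (1 − 0.3834) = 1.622
Css,max = 20.9 × 1.622 = 33.90 µg/mL
Css,min = Css,max × e^(−kτ) = 33.90 × 0.3834 ≈ 13.0 µg/mL

13.0 µg/mL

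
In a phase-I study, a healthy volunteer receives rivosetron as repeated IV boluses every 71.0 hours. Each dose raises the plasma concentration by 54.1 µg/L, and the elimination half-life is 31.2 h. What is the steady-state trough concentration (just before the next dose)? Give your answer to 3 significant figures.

14.1 µg/L

k = ln 2 / 31.2 = 0.02222 h⁻¹
Fraction remaining after one interval: e^(−kτ) = e^(−0.02222 × 71.0) = 0.2065
R = 1 / (1 − 0.2065) = 1.260
Css,max = 54.1 × 1.260 = 68.18 µg/L
Css,min = Css,max × e^(−kτ) = 68.18 × 0.2065 ≈ 14.1 µg/L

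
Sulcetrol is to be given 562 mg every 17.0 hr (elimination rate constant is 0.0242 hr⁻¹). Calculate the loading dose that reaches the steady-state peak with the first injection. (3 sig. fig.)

1670 mg

Accumulation ratio R = 1 / (1 − e^(−kτ)) = 1 / (1 − e^(−0.02420×17.0)) = 1 / (1 − 0.6627) = 2.965
Loading dose = maintenance dose × R = 562 × 2.965 ≈ 1670 mg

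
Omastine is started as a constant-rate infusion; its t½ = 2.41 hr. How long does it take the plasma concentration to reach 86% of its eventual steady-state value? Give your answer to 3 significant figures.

k = ln 2 / 2.41 = 0.2876 hr⁻¹
f = 1 − e^(−kt)  ⇒  t = −ln(1 − f) / k
t = −ln(1 − 0.86) / 0.2876 = 1.966 / 0.2876 ≈ 6.84 hours

6.84 hours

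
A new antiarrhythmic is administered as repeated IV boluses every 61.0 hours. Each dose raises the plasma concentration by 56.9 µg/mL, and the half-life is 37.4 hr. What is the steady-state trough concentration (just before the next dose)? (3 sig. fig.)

27.1 µg/mL

k = ln 2 / 37.4 = 0.01853 hr⁻¹
Fraction remaining after one interval: e^(−kτ) = e^(−0.01853 × 61.0) = 0.3229
R = 1 / (1 − 0.3229) = 1.477
Css,max = 56.9 × 1.477 = 84.03 µg/mL
Css,min = Css,max × e^(−kτ) = 84.03 × 0.3229 ≈ 27.1 µg/mL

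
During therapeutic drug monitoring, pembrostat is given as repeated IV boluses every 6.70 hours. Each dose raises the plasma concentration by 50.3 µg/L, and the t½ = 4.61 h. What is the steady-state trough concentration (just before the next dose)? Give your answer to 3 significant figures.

28.9 µg/L

k = ln 2 / 4.61 = 0.1504 h⁻¹
Fraction remaining after one interval: e^(−kτ) = e^(−0.1504 × 6.70) = 0.3652
R = 1 / (1 − 0.3652) = 1.575
Css,max = 50.3 × 1.575 = 79.23 µg/L
Css,min = Css,max × e^(−kτ) = 79.23 × 0.3652 ≈ 28.9 µg/L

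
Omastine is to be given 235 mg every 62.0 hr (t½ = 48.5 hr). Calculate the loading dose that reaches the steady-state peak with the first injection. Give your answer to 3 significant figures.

k = ln 2 / 48.5 = 0.01429 hr⁻¹
Accumulation ratio R = 1 / (1 − e^(−kτ)) = 1 / (1 − e^(−0.01429×62.0)) = 1 / (1 − 0.4123) = 1.701
Loading dose = maintenance dose × R = 235 × 1.701 ≈ 400 mg

400 mg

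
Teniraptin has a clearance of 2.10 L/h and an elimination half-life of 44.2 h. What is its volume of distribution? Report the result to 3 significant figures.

134 L

k = ln 2 / t½ = ln 2 / 44.2 = 0.01568 h⁻¹
V = CL / k = 2.10 / 0.01568 ≈ 134 L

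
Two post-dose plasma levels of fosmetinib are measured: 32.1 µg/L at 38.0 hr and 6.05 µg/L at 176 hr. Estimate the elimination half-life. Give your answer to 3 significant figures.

57.3 hours

k = ln(C₁/C₂) / (t₂ − t₁) = ln(32.1/6.05) / (176 − 38.0)
  = 1.669 / 138.0 = 0.01209 hr⁻¹
t½ = ln 2 / k = ln 2 / 0.01209 ≈ 57.3 hours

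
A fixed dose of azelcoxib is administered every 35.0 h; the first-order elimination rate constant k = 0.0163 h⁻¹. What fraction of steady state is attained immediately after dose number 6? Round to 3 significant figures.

f_n = 1 − e^(−nkτ) = 1 − e^(−6 × 0.01630 × 35.0) = 1 − e^(−3.423) = 1 − 0.03261 ≈ 0.967

0.967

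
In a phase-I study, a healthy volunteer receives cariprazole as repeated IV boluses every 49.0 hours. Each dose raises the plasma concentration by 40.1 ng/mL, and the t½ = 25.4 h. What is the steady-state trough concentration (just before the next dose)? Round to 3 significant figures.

k = ln 2 / 25.4 = 0.02729 h⁻¹
Fraction remaining after one interval: e^(−kτ) = e^(−0.02729 × 49.0) = 0.2626
R = 1 / (1 − 0.2626) = 1.356
Css,max = 40.1 × 1.356 = 54.38 ng/mL
Css,min = Css,max × e^(−kτ) = 54.38 × 0.2626 ≈ 14.3 ng/mL

14.3 ng/mL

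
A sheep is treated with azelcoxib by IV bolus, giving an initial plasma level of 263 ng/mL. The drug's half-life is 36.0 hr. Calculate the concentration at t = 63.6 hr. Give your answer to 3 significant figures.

k = ln 2 / 36.0 = 0.01925 hr⁻¹
C(t) = C₀ e^(−kt) = 263 × e^(−0.01925 × 63.6) = 263 × e^(−1.225) = 263 × 0.2939 ≈ 77.3 ng/mL

77.3 ng/mL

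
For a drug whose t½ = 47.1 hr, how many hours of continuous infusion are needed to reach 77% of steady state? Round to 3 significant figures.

99.9 hours

k = ln 2 / 47.1 = 0.01472 hr⁻¹
f = 1 − e^(−kt)  ⇒  t = −ln(1 − f) / k
t = −ln(1 − 0.77) / 0.01472 = 1.470 / 0.01472 ≈ 99.9 hours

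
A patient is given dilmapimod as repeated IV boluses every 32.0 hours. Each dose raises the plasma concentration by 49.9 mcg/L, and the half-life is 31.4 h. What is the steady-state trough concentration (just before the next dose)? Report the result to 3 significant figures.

k = ln 2 / 31.4 = 0.02207 h⁻¹
Fraction remaining after one interval: e^(−kτ) = e^(−0.02207 × 32.0) = 0.4934
R = 1 / (1 − 0.4934) = 1.974
Css,max = 49.9 × 1.974 = 98.50 mcg/L
Css,min = Css,max × e^(−kτ) = 98.50 × 0.4934 ≈ 48.6 mcg/L

48.6 mcg/L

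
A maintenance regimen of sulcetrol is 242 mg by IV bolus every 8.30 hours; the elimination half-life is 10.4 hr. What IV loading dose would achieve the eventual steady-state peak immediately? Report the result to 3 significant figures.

k = ln 2 / 10.4 = 0.06665 hr⁻¹
Accumulation ratio R = 1 / (1 − e^(−kτ)) = 1 / (1 − e^(−0.06665×8.30)) = 1 / (1 − 0.5751) = 2.354
Loading dose = maintenance dose × R = 242 × 2.354 ≈ 570 mg

570 mg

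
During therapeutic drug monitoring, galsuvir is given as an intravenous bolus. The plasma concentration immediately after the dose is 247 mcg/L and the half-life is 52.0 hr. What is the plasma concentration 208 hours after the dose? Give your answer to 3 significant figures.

k = ln 2 / 52.0 = 0.01333 hr⁻¹
208 hr is 4.000 half-lives, so C = 247 × (1/2)^4.000 = 247 × 0.06250 ≈ 15.4 mcg/L

15.4 mcg/L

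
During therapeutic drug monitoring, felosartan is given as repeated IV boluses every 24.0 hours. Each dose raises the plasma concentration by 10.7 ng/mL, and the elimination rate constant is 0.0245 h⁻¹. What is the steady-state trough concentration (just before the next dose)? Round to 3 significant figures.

13.4 ng/mL

Fraction remaining after one interval: e^(−kτ) = e^(−0.02450 × 24.0) = 0.5554
R = 1 / (1 − 0.5554) = 2.249
Css,max = 10.7 × 2.249 = 24.07 ng/mL
Css,min = Css,max × e^(−kτ) = 24.07 × 0.5554 ≈ 13.4 ng/mL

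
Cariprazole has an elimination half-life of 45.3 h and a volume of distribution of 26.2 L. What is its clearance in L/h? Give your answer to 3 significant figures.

0.401 L/h

k = ln 2 / t½ = ln 2 / 45.3 = 0.01530 h⁻¹
CL = k · V = 0.01530 × 26.2 ≈ 0.401 L/h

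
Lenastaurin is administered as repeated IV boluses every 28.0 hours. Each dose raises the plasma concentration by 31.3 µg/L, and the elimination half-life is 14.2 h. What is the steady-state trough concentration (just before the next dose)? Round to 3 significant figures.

10.7 µg/L

k = ln 2 / 14.2 = 0.04881 h⁻¹
Fraction remaining after one interval: e^(−kτ) = e^(−0.04881 × 28.0) = 0.2549
R = 1 / (1 − 0.2549) = 1.342
Css,max = 31.3 × 1.342 = 42.01 µg/L
Css,min = Css,max × e^(−kτ) = 42.01 × 0.2549 ≈ 10.7 µg/L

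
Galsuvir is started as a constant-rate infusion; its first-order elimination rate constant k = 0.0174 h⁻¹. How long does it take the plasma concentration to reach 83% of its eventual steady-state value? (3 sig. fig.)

f = 1 − e^(−kt)  ⇒  t = −ln(1 − f) / k
t = −ln(1 − 0.83) / 0.01740 = 1.772 / 0.01740 ≈ 102 hours

102 hours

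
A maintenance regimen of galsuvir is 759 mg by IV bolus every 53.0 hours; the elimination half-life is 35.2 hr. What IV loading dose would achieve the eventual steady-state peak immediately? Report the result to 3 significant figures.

k = ln 2 / 35.2 = 0.01969 hr⁻¹
Accumulation ratio R = 1 / (1 − e^(−kτ)) = 1 / (1 − e^(−0.01969×53.0)) = 1 / (1 − 0.3522) = 1.544
Loading dose = maintenance dose × R = 759 × 1.544 ≈ 1170 mg

1170 mg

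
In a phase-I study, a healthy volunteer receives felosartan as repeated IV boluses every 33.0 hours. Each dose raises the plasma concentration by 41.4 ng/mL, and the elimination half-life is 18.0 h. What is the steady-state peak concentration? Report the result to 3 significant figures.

k = ln 2 / 18.0 = 0.03851 h⁻¹
Fraction remaining after one interval: e^(−kτ) = e^(−0.03851 × 33.0) = 0.2806
R = 1 / (1 − 0.2806) = 1.390
Css,max = 41.4 × 1.390 ≈ 57.5 ng/mL

57.5 ng/mL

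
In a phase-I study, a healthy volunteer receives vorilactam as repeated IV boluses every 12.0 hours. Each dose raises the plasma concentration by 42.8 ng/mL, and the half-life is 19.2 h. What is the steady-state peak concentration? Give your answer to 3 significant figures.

122 ng/mL

k = ln 2 / 19.2 = 0.03610 h⁻¹
Fraction remaining after one interval: e^(−kτ) = e^(−0.03610 × 12.0) = 0.6484
R = 1 / (1 − 0.6484) = 2.844
Css,max = 42.8 × 2.844 ≈ 122 ng/mL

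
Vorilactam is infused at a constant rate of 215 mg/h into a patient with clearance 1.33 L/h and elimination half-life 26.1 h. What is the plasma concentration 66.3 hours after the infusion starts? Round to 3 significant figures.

134 µg/mL

Css = rate / CL = 215 / 1.33 = 161.7 µg/mL
k = ln 2 / 26.1 = 0.02656 h⁻¹
C(t) = Css (1 − e^(−kt)) = 161.7 × (1 − e^(−1.761)) = 161.7 × 0.8281 ≈ 134 µg/mL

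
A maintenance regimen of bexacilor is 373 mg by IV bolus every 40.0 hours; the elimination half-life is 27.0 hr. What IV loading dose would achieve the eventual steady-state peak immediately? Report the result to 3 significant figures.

581 mg

k = ln 2 / 27.0 = 0.02567 hr⁻¹
Accumulation ratio R = 1 / (1 − e^(−kτ)) = 1 / (1 − e^(−0.02567×40.0)) = 1 / (1 − 0.3581) = 1.558
Loading dose = maintenance dose × R = 373 × 1.558 ≈ 581 mg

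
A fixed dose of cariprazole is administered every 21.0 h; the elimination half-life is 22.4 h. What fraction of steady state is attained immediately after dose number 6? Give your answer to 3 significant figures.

k = ln 2 / 22.4 = 0.03094 h⁻¹
f_n = 1 − e^(−nkτ) = 1 − e^(−6 × 0.03094 × 21.0) = 1 − e^(−3.899) = 1 − 0.02026 ≈ 0.980

0.980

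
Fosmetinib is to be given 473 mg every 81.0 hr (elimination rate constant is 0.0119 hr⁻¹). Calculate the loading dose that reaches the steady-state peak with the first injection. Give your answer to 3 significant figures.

765 mg

Accumulation ratio R = 1 / (1 − e^(−kτ)) = 1 / (1 − e^(−0.01190×81.0)) = 1 / (1 − 0.3814) = 1.617
Loading dose = maintenance dose × R = 473 × 1.617 ≈ 765 mg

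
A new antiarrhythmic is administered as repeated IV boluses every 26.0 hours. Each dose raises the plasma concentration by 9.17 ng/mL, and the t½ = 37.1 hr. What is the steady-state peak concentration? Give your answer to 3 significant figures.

23.8 ng/mL

k = ln 2 / 37.1 = 0.01868 hr⁻¹
Fraction remaining after one interval: e^(−kτ) = e^(−0.01868 × 26.0) = 0.6152
R = 1 / (1 − 0.6152) = 2.599
Css,max = 9.17 × 2.599 ≈ 23.8 ng/mL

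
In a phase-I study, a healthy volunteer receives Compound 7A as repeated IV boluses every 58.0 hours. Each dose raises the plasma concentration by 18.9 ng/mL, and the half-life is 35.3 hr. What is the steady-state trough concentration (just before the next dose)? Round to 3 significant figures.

8.90 ng/mL

k = ln 2 / 35.3 = 0.01964 hr⁻¹
Fraction remaining after one interval: e^(−kτ) = e^(−0.01964 × 58.0) = 0.3202
R = 1 / (1 − 0.3202) = 1.471
Css,max = 18.9 × 1.471 = 27.80 ng/mL
Css,min = Css,max × e^(−kτ) = 27.80 × 0.3202 ≈ 8.90 ng/mL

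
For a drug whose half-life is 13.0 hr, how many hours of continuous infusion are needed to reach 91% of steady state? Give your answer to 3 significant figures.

45.2 hours

k = ln 2 / 13.0 = 0.05332 hr⁻¹
f = 1 − e^(−kt)  ⇒  t = −ln(1 − f) / k
t = −ln(1 − 0.91) / 0.05332 = 2.408 / 0.05332 ≈ 45.2 hours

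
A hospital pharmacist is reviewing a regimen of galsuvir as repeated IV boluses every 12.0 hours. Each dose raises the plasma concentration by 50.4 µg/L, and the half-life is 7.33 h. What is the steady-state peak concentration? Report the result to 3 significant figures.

k = ln 2 / 7.33 = 0.09456 h⁻¹
Fraction remaining after one interval: e^(−kτ) = e^(−0.09456 × 12.0) = 0.3215
R = 1 / (1 − 0.3215) = 1.474
Css,max = 50.4 × 1.474 ≈ 74.3 µg/L

74.3 µg/L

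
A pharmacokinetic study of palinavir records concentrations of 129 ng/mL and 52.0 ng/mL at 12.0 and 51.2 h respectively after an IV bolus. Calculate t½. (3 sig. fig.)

k = ln(C₁/C₂) / (t₂ − t₁) = ln(129/52.0) / (51.2 − 12.0)
  = 0.9086 / 39.20 = 0.02318 h⁻¹
t½ = ln 2 / k = ln 2 / 0.02318 ≈ 29.9 hours

29.9 hours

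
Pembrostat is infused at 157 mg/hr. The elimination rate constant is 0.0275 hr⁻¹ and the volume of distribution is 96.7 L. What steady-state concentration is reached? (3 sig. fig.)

CL = k · V = 0.0275 × 96.7 = 2.659 L/hr
Css = rate / CL = 157 / 2.659 ≈ 59.0 µg/mL

59.0 µg/mL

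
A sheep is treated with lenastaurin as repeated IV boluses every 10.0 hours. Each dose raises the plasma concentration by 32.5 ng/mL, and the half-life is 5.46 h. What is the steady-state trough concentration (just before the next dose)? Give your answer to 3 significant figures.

12.7 ng/mL

k = ln 2 / 5.46 = 0.1270 h⁻¹
Fraction remaining after one interval: e^(−kτ) = e^(−0.1270 × 10.0) = 0.2810
R = 1 / (1 − 0.2810) = 1.391
Css,max = 32.5 × 1.391 = 45.20 ng/mL
Css,min = Css,max × e^(−kτ) = 45.20 × 0.2810 ≈ 12.7 ng/mL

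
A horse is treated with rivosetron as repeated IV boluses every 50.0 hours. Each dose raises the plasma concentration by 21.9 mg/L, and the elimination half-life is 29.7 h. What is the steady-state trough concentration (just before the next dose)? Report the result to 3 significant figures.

k = ln 2 / 29.7 = 0.02334 h⁻¹
Fraction remaining after one interval: e^(−kτ) = e^(−0.02334 × 50.0) = 0.3113
R = 1 / (1 − 0.3113) = 1.452
Css,max = 21.9 × 1.452 = 31.80 mg/L
Css,min = Css,max × e^(−kτ) = 31.80 × 0.3113 ≈ 9.90 mg/L

9.90 mg/L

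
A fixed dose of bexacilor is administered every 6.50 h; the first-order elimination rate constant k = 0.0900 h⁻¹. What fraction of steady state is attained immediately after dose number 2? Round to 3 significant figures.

f_n = 1 − e^(−nkτ) = 1 − e^(−2 × 0.09000 × 6.50) = 1 − e^(−1.170) = 1 − 0.3104 ≈ 0.690

0.690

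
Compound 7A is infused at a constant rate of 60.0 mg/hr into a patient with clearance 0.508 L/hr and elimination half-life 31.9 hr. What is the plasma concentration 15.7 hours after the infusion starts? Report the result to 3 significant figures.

34.1 mg/L

Css = rate / CL = 60.0 / 0.508 = 118.1 mg/L
k = ln 2 / 31.9 = 0.02173 hr⁻¹
C(t) = Css (1 − e^(−kt)) = 118.1 × (1 − e^(−0.3411)) = 118.1 × 0.2890 ≈ 34.1 mg/L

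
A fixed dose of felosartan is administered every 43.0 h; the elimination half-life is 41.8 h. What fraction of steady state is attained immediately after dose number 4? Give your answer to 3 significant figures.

0.942

k = ln 2 / 41.8 = 0.01658 h⁻¹
f_n = 1 − e^(−nkτ) = 1 − e^(−4 × 0.01658 × 43.0) = 1 − e^(−2.852) = 1 − 0.05772 ≈ 0.942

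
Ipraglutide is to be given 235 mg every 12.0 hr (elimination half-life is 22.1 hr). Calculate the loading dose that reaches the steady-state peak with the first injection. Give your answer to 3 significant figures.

k = ln 2 / 22.1 = 0.03136 hr⁻¹
Accumulation ratio R = 1 / (1 − e^(−kτ)) = 1 / (1 − e^(−0.03136×12.0)) = 1 / (1 − 0.6863) = 3.188
Loading dose = maintenance dose × R = 235 × 3.188 ≈ 749 mg

749 mg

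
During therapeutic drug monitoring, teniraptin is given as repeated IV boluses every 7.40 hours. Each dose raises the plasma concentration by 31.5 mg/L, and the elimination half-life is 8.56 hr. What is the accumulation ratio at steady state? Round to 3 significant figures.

k = ln 2 / 8.56 = 0.08098 hr⁻¹
Fraction remaining after one interval: e^(−kτ) = e^(−0.08098 × 7.40) = 0.5492
R = 1 / (1 − 0.5492) = 1 / 0.4508 ≈ 2.22

2.22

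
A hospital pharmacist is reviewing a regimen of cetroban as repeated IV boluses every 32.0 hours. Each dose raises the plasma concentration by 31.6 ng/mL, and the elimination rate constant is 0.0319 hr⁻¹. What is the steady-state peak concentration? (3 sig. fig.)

49.4 ng/mL

Fraction remaining after one interval: e^(−kτ) = e^(−0.03190 × 32.0) = 0.3603
R = 1 / (1 − 0.3603) = 1.563
Css,max = 31.6 × 1.563 ≈ 49.4 ng/mL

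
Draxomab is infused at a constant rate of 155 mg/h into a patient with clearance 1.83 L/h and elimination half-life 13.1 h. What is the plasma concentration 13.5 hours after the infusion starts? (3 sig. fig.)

43.2 mg/L

Css = rate / CL = 155 / 1.83 = 84.70 mg/L
k = ln 2 / 13.1 = 0.05291 h⁻¹
C(t) = Css (1 − e^(−kt)) = 84.70 × (1 − e^(−0.7143)) = 84.70 × 0.5105 ≈ 43.2 mg/L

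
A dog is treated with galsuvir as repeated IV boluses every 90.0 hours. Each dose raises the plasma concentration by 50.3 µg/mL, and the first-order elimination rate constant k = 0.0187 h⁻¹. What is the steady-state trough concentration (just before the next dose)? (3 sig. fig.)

11.5 µg/mL

Fraction remaining after one interval: e^(−kτ) = e^(−0.01870 × 90.0) = 0.1858
R = 1 / (1 − 0.1858) = 1.228
Css,max = 50.3 × 1.228 = 61.78 µg/mL
Css,min = Css,max × e^(−kτ) = 61.78 × 0.1858 ≈ 11.5 µg/mL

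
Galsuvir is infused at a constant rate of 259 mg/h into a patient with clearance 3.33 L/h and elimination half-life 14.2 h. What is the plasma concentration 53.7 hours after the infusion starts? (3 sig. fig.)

Css = rate / CL = 259 / 3.33 = 77.78 mg/L
k = ln 2 / 14.2 = 0.04881 h⁻¹
C(t) = Css (1 − e^(−kt)) = 77.78 × (1 − e^(−2.621)) = 77.78 × 0.9273 ≈ 72.1 mg/L

72.1 mg/L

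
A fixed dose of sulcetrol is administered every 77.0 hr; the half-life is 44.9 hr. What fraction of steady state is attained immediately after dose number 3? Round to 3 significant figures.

k = ln 2 / 44.9 = 0.01544 hr⁻¹
f_n = 1 − e^(−nkτ) = 1 − e^(−3 × 0.01544 × 77.0) = 1 − e^(−3.566) = 1 − 0.02827 ≈ 0.972

0.972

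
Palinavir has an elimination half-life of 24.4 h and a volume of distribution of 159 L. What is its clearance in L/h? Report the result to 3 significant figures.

4.52 L/h

k = ln 2 / t½ = ln 2 / 24.4 = 0.02841 h⁻¹
CL = k · V = 0.02841 × 159 ≈ 4.52 L/h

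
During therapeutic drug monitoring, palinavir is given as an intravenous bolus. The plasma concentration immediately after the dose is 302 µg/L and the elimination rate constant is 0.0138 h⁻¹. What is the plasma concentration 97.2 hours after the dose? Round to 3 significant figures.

C(t) = C₀ e^(−kt) = 302 × e^(−0.01380 × 97.2) = 302 × e^(−1.341) = 302 × 0.2615 ≈ 79.0 µg/L

79.0 µg/L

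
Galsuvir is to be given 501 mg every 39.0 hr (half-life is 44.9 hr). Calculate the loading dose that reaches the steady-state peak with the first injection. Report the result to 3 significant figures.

k = ln 2 / 44.9 = 0.01544 hr⁻¹
Accumulation ratio R = 1 / (1 − e^(−kτ)) = 1 / (1 − e^(−0.01544×39.0)) = 1 / (1 − 0.5477) = 2.211
Loading dose = maintenance dose × R = 501 × 2.211 ≈ 1110 mg

1110 mg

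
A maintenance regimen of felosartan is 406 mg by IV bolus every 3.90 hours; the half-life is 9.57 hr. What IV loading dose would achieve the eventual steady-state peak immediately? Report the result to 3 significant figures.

1650 mg

k = ln 2 / 9.57 = 0.07243 hr⁻¹
Accumulation ratio R = 1 / (1 − e^(−kτ)) = 1 / (1 − e^(−0.07243×3.90)) = 1 / (1 − 0.7539) = 4.064
Loading dose = maintenance dose × R = 406 × 4.064 ≈ 1650 mg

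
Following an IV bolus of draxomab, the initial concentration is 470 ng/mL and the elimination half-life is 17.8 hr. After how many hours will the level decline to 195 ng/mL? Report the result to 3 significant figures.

22.6 hours

k = ln 2 / 17.8 = 0.03894 hr⁻¹
C(t) = C₀ e^(−kt)  ⇒  t = ln(C₀/C) / k
t = ln(470/195) / 0.03894 = 0.8797 / 0.03894 ≈ 22.6 hours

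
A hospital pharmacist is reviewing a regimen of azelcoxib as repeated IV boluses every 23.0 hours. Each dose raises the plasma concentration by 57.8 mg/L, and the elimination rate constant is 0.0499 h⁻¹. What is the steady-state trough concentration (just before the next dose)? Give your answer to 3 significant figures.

26.9 mg/L

Fraction remaining after one interval: e^(−kτ) = e^(−0.04990 × 23.0) = 0.3174
R = 1 / (1 − 0.3174) = 1.465
Css,max = 57.8 × 1.465 = 84.67 mg/L
Css,min = Css,max × e^(−kτ) = 84.67 × 0.3174 ≈ 26.9 mg/L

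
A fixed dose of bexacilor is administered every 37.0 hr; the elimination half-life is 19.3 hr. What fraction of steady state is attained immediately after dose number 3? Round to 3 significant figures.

0.981

k = ln 2 / 19.3 = 0.03591 hr⁻¹
f_n = 1 − e^(−nkτ) = 1 − e^(−3 × 0.03591 × 37.0) = 1 − e^(−3.986) = 1 − 0.01856 ≈ 0.981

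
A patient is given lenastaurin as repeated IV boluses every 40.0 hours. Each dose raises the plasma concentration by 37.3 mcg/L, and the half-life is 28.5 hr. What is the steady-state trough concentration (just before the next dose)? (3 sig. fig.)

22.7 mcg/L

k = ln 2 / 28.5 = 0.02432 hr⁻¹
Fraction remaining after one interval: e^(−kτ) = e^(−0.02432 × 40.0) = 0.3780
R = 1 / (1 − 0.3780) = 1.608
Css,max = 37.3 × 1.608 = 59.97 mcg/L
Css,min = Css,max × e^(−kτ) = 59.97 × 0.3780 ≈ 22.7 mcg/L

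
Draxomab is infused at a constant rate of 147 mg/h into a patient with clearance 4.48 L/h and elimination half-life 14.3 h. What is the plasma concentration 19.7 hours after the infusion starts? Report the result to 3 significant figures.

20.2 mg/L

Css = rate / CL = 147 / 4.48 = 32.81 mg/L
k = ln 2 / 14.3 = 0.04847 h⁻¹
C(t) = Css (1 − e^(−kt)) = 32.81 × (1 − e^(−0.9549)) = 32.81 × 0.6151 ≈ 20.2 mg/L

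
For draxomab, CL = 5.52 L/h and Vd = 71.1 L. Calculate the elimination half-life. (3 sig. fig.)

8.93 hours

k = CL / V = 5.52 / 71.1 = 0.07764 h⁻¹
t½ = ln 2 / k = ln 2 / 0.07764 ≈ 8.93 hours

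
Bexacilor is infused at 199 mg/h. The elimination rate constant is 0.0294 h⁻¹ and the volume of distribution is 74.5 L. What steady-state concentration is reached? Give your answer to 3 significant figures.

90.9 mg/L

CL = k · V = 0.0294 × 74.5 = 2.190 L/h
Css = rate / CL = 199 / 2.190 ≈ 90.9 mg/L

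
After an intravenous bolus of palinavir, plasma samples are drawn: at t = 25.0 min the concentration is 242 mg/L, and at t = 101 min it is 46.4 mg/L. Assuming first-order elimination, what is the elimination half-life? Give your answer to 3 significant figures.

31.9 minutes

k = ln(C₁/C₂) / (t₂ − t₁) = ln(242/46.4) / (101 − 25.0)
  = 1.652 / 76.00 = 0.02173 min⁻¹
t½ = ln 2 / k = ln 2 / 0.02173 ≈ 31.9 minutes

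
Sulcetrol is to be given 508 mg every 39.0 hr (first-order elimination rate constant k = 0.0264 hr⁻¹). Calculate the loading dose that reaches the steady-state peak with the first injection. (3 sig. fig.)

Accumulation ratio R = 1 / (1 − e^(−kτ)) = 1 / (1 − e^(−0.02640×39.0)) = 1 / (1 − 0.3571) = 1.556
Loading dose = maintenance dose × R = 508 × 1.556 ≈ 790 mg

790 mg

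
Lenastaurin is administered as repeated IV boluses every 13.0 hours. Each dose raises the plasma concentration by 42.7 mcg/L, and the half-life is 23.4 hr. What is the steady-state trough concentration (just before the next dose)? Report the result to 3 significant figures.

k = ln 2 / 23.4 = 0.02962 hr⁻¹
Fraction remaining after one interval: e^(−kτ) = e^(−0.02962 × 13.0) = 0.6804
R = 1 / (1 − 0.6804) = 3.129
Css,max = 42.7 × 3.129 = 133.6 mcg/L
Css,min = Css,max × e^(−kτ) = 133.6 × 0.6804 ≈ 90.9 mcg/L

90.9 mcg/L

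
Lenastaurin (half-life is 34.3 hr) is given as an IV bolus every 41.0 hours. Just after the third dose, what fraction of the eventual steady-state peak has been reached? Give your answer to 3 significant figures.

k = ln 2 / 34.3 = 0.02021 hr⁻¹
f_n = 1 − e^(−nkτ) = 1 − e^(−3 × 0.02021 × 41.0) = 1 − e^(−2.486) = 1 − 0.08327 ≈ 0.917

0.917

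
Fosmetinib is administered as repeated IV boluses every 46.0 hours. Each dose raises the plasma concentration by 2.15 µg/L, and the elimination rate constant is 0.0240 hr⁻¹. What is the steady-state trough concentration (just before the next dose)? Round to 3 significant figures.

1.07 µg/L

Fraction remaining after one interval: e^(−kτ) = e^(−0.02400 × 46.0) = 0.3315
R = 1 / (1 − 0.3315) = 1.496
Css,max = 2.15 × 1.496 = 3.216 µg/L
Css,min = Css,max × e^(−kτ) = 3.216 × 0.3315 ≈ 1.07 µg/L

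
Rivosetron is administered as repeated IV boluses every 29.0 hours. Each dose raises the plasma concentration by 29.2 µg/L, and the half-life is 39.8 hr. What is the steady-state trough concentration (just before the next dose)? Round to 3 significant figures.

44.4 µg/L

k = ln 2 / 39.8 = 0.01742 hr⁻¹
Fraction remaining after one interval: e^(−kτ) = e^(−0.01742 × 29.0) = 0.6035
R = 1 / (1 − 0.6035) = 2.522
Css,max = 29.2 × 2.522 = 73.64 µg/L
Css,min = Css,max × e^(−kτ) = 73.64 × 0.6035 ≈ 44.4 µg/L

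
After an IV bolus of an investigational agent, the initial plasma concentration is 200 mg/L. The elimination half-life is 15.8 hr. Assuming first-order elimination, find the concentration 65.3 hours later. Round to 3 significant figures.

11.4 mg/L

k = ln 2 / 15.8 = 0.04387 hr⁻¹
C(t) = C₀ e^(−kt) = 200 × e^(−0.04387 × 65.3) = 200 × e^(−2.865) = 200 × 0.05700 ≈ 11.4 mg/L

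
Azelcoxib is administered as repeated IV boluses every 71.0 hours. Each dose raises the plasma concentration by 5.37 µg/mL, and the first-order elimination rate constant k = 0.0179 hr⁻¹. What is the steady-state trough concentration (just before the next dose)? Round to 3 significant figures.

Fraction remaining after one interval: e^(−kτ) = e^(−0.01790 × 71.0) = 0.2806
R = 1 / (1 − 0.2806) = 1.390
Css,max = 5.37 × 1.390 = 7.464 µg/mL
Css,min = Css,max × e^(−kτ) = 7.464 × 0.2806 ≈ 2.09 µg/mL

2.09 µg/mL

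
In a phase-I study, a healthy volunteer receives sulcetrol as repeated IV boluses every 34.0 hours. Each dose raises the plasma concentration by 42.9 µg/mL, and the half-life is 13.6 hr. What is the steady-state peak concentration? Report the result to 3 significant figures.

k = ln 2 / 13.6 = 0.05097 hr⁻¹
Fraction remaining after one interval: e^(−kτ) = e^(−0.05097 × 34.0) = 0.1768
R = 1 / (1 − 0.1768) = 1.215
Css,max = 42.9 × 1.215 ≈ 52.1 µg/mL

52.1 µg/mL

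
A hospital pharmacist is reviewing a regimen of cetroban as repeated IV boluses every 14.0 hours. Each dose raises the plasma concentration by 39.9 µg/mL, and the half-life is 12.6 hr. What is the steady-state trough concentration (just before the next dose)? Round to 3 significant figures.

k = ln 2 / 12.6 = 0.05501 hr⁻¹
Fraction remaining after one interval: e^(−kτ) = e^(−0.05501 × 14.0) = 0.4629
R = 1 / (1 − 0.4629) = 1.862
Css,max = 39.9 × 1.862 = 74.29 µg/mL
Css,min = Css,max × e^(−kτ) = 74.29 × 0.4629 ≈ 34.4 µg/mL

34.4 µg/mL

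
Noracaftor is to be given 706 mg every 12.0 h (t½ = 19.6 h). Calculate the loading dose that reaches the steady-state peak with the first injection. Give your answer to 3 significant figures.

k = ln 2 / 19.6 = 0.03536 h⁻¹
Accumulation ratio R = 1 / (1 − e^(−kτ)) = 1 / (1 − e^(−0.03536×12.0)) = 1 / (1 − 0.6542) = 2.892
Loading dose = maintenance dose × R = 706 × 2.892 ≈ 2040 mg

2040 mg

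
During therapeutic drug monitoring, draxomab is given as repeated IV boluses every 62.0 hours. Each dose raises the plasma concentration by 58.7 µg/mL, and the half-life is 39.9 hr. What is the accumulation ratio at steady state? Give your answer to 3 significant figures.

1.52

k = ln 2 / 39.9 = 0.01737 hr⁻¹
Fraction remaining after one interval: e^(−kτ) = e^(−0.01737 × 62.0) = 0.3406
R = 1 / (1 − 0.3406) = 1 / 0.6594 ≈ 1.52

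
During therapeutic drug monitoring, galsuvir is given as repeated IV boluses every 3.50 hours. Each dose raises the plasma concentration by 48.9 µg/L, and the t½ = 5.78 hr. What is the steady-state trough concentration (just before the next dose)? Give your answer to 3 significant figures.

93.8 µg/L

k = ln 2 / 5.78 = 0.1199 hr⁻¹
Fraction remaining after one interval: e^(−kτ) = e^(−0.1199 × 3.50) = 0.6572
R = 1 / (1 − 0.6572) = 2.917
Css,max = 48.9 × 2.917 = 142.7 µg/L
Css,min = Css,max × e^(−kτ) = 142.7 × 0.6572 ≈ 93.8 µg/L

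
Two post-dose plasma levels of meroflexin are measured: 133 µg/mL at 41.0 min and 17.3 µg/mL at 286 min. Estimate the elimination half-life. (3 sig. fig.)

83.3 minutes

k = ln(C₁/C₂) / (t₂ − t₁) = ln(133/17.3) / (286 − 41.0)
  = 2.040 / 245.0 = 0.008325 min⁻¹
t½ = ln 2 / k = ln 2 / 0.008325 ≈ 83.3 minutes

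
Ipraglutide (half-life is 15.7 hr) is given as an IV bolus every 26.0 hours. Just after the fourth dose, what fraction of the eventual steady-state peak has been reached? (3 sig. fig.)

k = ln 2 / 15.7 = 0.04415 hr⁻¹
f_n = 1 − e^(−nkτ) = 1 − e^(−4 × 0.04415 × 26.0) = 1 − e^(−4.592) = 1 − 0.01014 ≈ 0.990

0.990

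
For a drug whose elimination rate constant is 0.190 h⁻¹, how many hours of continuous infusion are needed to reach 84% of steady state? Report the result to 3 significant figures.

f = 1 − e^(−kt)  ⇒  t = −ln(1 − f) / k
t = −ln(1 − 0.84) / 0.1900 = 1.833 / 0.1900 ≈ 9.65 hours

9.65 hours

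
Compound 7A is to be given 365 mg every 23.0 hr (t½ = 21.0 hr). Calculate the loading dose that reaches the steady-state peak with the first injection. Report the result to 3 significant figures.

k = ln 2 / 21.0 = 0.03301 hr⁻¹
Accumulation ratio R = 1 / (1 − e^(−kτ)) = 1 / (1 − e^(−0.03301×23.0)) = 1 / (1 − 0.4681) = 1.880
Loading dose = maintenance dose × R = 365 × 1.880 ≈ 686 mg

686 mg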